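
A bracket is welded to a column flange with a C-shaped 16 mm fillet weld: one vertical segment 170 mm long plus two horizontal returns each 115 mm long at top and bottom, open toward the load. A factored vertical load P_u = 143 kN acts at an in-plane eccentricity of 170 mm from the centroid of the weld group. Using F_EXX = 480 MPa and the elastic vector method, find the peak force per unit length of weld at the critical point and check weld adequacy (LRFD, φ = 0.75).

f_max ≈ 1360 N/mm; adequate

Total weld length L_w = 400 mm. Treat welds as unit-width lines.
Centroid: x̄ = 2×115×57.5 / 400 = 33.06 mm from the vertical weld.
Polar moment about centroid: J = I_x + I_y = [170³/12 + 2×115×85²] + [170×33.06² + 2(115³/12 + 115×24.44²)] = 2648000 mm³.
Direct shear f_v = P/L_w = 143×10³ / 400 = 357.5 N/mm (vertical).
Torsion M = P·e = 143×10³ × 170 = 24310000 N·mm.
Critical point at (x, y) = (81.94, 85) from centroid. f_tx = M·y/J = 780.4 N/mm; f_ty = M·x/J = 752.3 N/mm.
Resultant f_max = √[f_tx² + (f_v + f_ty)²] = √[780.4² + (357.5 + 752.3)²] = 1357 N/mm.
Capacity per unit length: φr_n = 0.75 × 0.6 × 480 × (0.707 × 16) = 2443 N/mm.
1357 ≤ 2443 → adequate.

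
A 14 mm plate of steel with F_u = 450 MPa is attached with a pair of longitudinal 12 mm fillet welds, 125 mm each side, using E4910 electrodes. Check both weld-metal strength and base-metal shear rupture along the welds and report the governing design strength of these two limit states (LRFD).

E49XX → F_EXX = 490 MPa.
t_e = 0.707 × 12 = 8.484 mm; L = 250 mm.
Weld metal: φR_n = 0.75 × 0.6 × 490 × 8.484 × 250 × 10⁻³ = 467.7 kN.
Base metal (shear rupture): φR_n = 0.75 × 0.6 × 450 × 14 × 250 × 10⁻³ = 708.8 kN.
Governing: weld metal.

φR_n ≈ 468 kN (weld metal governs)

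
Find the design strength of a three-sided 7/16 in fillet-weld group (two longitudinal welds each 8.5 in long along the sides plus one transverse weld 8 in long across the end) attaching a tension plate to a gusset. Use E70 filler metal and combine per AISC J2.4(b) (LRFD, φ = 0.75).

E70XX → F_EXX = 70 ksi.
t_e = 0.707 × 0.4375 = 0.3093 in.
R_nwl = 0.6 × 70 × 0.3093 × 17 = 220.8 kips (longitudinal, 2 welds).
R_nwt = 0.6 × 70 × 0.3093 × 8 = 103.9 kips (transverse, base value).
(i) R_nwl + R_nwt = 324.8 kips; (ii) 0.85 R_nwl + 1.5 R_nwt = 343.6 kips.
R_n = max = 343.6 kips [governs: (ii)]; φR_n = 257.7 kips.

φR_n ≈ 258 kips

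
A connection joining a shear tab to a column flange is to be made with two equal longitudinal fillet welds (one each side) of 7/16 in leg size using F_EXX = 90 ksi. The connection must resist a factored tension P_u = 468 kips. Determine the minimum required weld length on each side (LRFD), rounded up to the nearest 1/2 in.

L = 19 in on each side

Throat t_e = 0.707 × 0.4375 = 0.3093 in.
φr_n = 0.75 × 0.6 × 90 × 0.3093 = 12.53 kips/in.
L_req = P_u / φr_n = 468 / 12.53 = 37.36 in total.
Per side: 37.36 / 2 = 18.68 in.
Round up → use L = 19 in on each side.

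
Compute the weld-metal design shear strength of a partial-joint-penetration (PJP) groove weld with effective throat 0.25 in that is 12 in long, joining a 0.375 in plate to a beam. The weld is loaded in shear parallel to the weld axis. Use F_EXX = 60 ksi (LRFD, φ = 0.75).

Effective throat (given) t_e = 0.25 in.
A_we = 0.25 × 12 = 3 in².
F_nw = 0.6 F_EXX = 36 ksi.
φR_n = 0.75 × 36 × 3 = 81 kip.

φR_n ≈ 81 kip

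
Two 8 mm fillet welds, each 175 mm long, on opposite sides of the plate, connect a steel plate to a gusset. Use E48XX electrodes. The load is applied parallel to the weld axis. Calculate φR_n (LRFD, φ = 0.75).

φR_n ≈ 428 kN

E48XX → F_EXX = 480 MPa.
Effective throat t_e = 0.707 × 8 = 5.656 mm.
Total length L = 350 mm; A_we = 5.656 × 350 = 1980 mm².
F_nw = 0.6 F_EXX = 0.6 × 480 = 288 MPa.
φR_n = 0.75 × 288 × 1980 × 10⁻³ = 427.6 kN.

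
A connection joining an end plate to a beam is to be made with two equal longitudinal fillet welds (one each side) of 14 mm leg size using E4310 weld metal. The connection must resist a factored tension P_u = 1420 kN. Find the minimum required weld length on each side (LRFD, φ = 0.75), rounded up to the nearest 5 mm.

L = 375 mm on each side

E43XX → F_EXX = 430 MPa.
Throat t_e = 0.707 × 14 = 9.898 mm.
φr_n = 0.75 × 0.6 × 430 × 9.898 × 10⁻³ = 1.915 kN/mm.
L_req = P_u / φr_n = 1420 / 1.915 = 741.4 mm total.
Per side: 741.4 / 2 = 370.7 mm.
Round up → use L = 375 mm on each side.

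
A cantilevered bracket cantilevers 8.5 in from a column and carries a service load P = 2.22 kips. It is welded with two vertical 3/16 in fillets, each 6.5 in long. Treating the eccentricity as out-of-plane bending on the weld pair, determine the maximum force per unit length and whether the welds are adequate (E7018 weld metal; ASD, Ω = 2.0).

f_max ≈ 1.35 kip/in; adequate

E70XX → F_EXX = 70 ksi.
L_w = 2 × 6.5 = 13 in; section modulus (unit throat) S = 2 × L²/6 = 14.08 in².
Direct shear f_v = P/L_w = 2.22/13 = 0.1708 kip/in.
Moment M = P × e = 2.22 × 8.5 = 18.87 kip·in; bending f_b = M/S = 1.34 kip/in.
f_max = √(f_v² + f_b²) = √(0.1708² + 1.34²) = 1.351 kip/in.
r_n/Ω = (1/2.0) × 0.6 × 70 × (0.707 × 0.1875) = 2.784 kip/in → adequate.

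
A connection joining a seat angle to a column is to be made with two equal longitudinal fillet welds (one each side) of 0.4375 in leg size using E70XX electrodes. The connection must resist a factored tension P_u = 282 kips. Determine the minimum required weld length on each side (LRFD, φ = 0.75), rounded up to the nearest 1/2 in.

L = 14.5 in on each side

E70XX → F_EXX = 70 ksi.
Throat t_e = 0.707 × 0.4375 = 0.3093 in.
φr_n = 0.75 × 0.6 × 70 × 0.3093 = 9.743 kips/in.
L_req = P_u / φr_n = 282 / 9.743 = 28.94 in total.
Per side: 28.94 / 2 = 14.47 in.
Round up → use L = 14.5 in on each side.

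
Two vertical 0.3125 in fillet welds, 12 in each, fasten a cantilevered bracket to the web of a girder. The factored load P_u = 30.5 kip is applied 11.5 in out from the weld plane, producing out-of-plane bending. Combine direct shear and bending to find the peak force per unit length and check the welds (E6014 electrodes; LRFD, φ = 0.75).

f_max ≈ 7.42 kip/in; NOT adequate

E60XX → F_EXX = 60 ksi.
L_w = 2 × 12 = 24 in; section modulus (unit throat) S = 2 × L²/6 = 48 in².
Direct shear f_v = P/L_w = 30.5/24 = 1.271 kip/in.
Moment M = P × e = 30.5 × 11.5 = 350.75 kip·in; bending f_b = M/S = 7.307 kip/in.
f_max = √(f_v² + f_b²) = √(1.271² + 7.307²) = 7.417 kip/in.
φr_n = 0.75 × 0.6 × 60 × (0.707 × 0.3125) = 5.965 kip/in → NOT adequate.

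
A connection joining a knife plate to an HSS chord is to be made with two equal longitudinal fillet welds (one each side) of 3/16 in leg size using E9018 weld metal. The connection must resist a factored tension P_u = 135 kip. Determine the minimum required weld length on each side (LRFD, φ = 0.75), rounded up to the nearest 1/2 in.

E90XX → F_EXX = 90 ksi.
Throat t_e = 0.707 × 0.1875 = 0.1326 in.
φr_n = 0.75 × 0.6 × 90 × 0.1326 = 5.369 kip/in.
L_req = P_u / φr_n = 135 / 5.369 = 25.15 in total.
Per side: 25.15 / 2 = 12.57 in.
Round up → use L = 13 in on each side.

L = 13 in on each side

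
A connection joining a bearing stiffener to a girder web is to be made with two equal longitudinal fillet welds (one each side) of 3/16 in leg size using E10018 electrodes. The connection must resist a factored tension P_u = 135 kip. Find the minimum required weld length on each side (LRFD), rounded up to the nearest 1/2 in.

L = 11.5 in on each side

E100XX → F_EXX = 100 ksi.
Throat t_e = 0.707 × 0.1875 = 0.1326 in.
φr_n = 0.75 × 0.6 × 100 × 0.1326 = 5.965 kip/in.
L_req = P_u / φr_n = 135 / 5.965 = 22.63 in total.
Per side: 22.63 / 2 = 11.32 in.
Round up → use L = 11.5 in on each side.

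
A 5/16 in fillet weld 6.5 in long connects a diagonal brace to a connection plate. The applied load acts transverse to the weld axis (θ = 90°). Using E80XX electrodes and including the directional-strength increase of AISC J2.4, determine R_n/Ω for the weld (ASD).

R_n/Ω ≈ 51.7 kip

E80XX → F_EXX = 80 ksi.
t_e = 0.707 × 0.3125 = 0.2209 in; A_we = 0.2209 × 6.5 = 1.436 in².
Directional factor: 1.0 + 0.5 sin^1.5(90°) = 1.5.
F_nw = 0.6 × 80 × 1.5 = 72 ksi.
R_n/Ω = (72 × 1.436) / 2.0 = 51.7 kip.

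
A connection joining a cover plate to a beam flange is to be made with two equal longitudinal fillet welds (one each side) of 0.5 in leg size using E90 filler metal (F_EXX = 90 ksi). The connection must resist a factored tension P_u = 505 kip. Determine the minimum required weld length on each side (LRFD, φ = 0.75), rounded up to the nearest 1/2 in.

Throat t_e = 0.707 × 0.5 = 0.3535 in.
φr_n = 0.75 × 0.6 × 90 × 0.3535 = 14.32 kip/in.
L_req = P_u / φr_n = 505 / 14.32 = 35.27 in total.
Per side: 35.27 / 2 = 17.64 in.
Round up → use L = 18 in on each side.

L = 18 in on each side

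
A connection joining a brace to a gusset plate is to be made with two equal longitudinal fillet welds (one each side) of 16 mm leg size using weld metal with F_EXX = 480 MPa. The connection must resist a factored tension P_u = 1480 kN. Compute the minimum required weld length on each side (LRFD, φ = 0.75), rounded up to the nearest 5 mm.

Throat t_e = 0.707 × 16 = 11.31 mm.
φr_n = 0.75 × 0.6 × 480 × 11.31 × 10⁻³ = 2.443 kN/mm.
L_req = P_u / φr_n = 1480 / 2.443 = 605.7 mm total.
Per side: 605.7 / 2 = 302.9 mm.
Round up → use L = 305 mm on each side.

L = 305 mm on each side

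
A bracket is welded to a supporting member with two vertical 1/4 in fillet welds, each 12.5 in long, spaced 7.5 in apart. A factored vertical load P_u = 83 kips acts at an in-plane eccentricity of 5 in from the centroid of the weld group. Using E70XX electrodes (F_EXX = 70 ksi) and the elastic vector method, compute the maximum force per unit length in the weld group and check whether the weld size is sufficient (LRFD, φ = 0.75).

Total weld length L_w = 25 in. Treat welds as unit-width lines.
Polar moment about centroid: J = 2[d³/12 + d(b/2)²] = 2[12.5³/12 + 12.5×3.75²] = 677.1 in³.
Direct shear f_v = P/L_w = 83 / 25 = 3.32 kip/in (vertical).
Torsion M = P·e = 83 × 5 = 415 kip·in.
Critical point at (x, y) = (3.75, 6.25) from centroid. f_tx = M·y/J = 3.831 kip/in; f_ty = M·x/J = 2.298 kip/in.
Resultant f_max = √[f_tx² + (f_v + f_ty)²] = √[3.831² + (3.32 + 2.298)²] = 6.8 kip/in.
Capacity per unit length: φr_n = 0.75 × 0.6 × 70 × (0.707 × 0.25) = 5.568 kip/in.
6.8 > 5.568 → NOT adequate.

f_max ≈ 6.8 kip/in; NOT adequate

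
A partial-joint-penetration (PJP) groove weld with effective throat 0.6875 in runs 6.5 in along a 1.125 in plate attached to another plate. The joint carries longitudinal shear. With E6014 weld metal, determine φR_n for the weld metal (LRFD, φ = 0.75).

E60XX → F_EXX = 60 ksi.
Effective throat (given) t_e = 0.6875 in.
A_we = 0.6875 × 6.5 = 4.469 in².
F_nw = 0.6 F_EXX = 36 ksi.
φR_n = 0.75 × 36 × 4.469 = 120.7 kip.

φR_n ≈ 121 kip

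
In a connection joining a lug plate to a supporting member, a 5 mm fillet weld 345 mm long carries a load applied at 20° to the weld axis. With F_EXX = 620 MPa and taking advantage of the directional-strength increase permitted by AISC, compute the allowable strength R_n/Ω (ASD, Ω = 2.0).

t_e = 0.707 × 5 = 3.535 mm; A_we = 3.535 × 345 = 1220 mm².
Directional factor: 1.0 + 0.5 sin^1.5(20°) = 1.1.
F_nw = 0.6 × 620 × 1.1 = 409.2 MPa.
R_n/Ω = (409.2 × 1220) / 2.0 × 10⁻³ = 249.5 kN.

R_n/Ω ≈ 250 kN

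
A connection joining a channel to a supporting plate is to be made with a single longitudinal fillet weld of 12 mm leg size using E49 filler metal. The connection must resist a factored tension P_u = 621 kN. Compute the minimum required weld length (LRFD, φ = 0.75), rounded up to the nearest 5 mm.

E49XX → F_EXX = 490 MPa.
Throat t_e = 0.707 × 12 = 8.484 mm.
φr_n = 0.75 × 0.6 × 490 × 8.484 × 10⁻³ = 1.871 kN/mm.
L_req = P_u / φr_n = 621 / 1.871 = 332 mm total.
Round up → use L = 335 mm.

L = 335 mm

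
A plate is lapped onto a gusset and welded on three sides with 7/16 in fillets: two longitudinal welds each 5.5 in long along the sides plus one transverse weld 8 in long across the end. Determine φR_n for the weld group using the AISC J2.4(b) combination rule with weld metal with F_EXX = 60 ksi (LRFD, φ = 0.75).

φR_n ≈ 178 kip

t_e = 0.707 × 0.4375 = 0.3093 in.
R_nwl = 0.6 × 60 × 0.3093 × 11 = 122.5 kip (longitudinal, 2 welds).
R_nwt = 0.6 × 60 × 0.3093 × 8 = 89.08 kip (transverse, base value).
(i) R_nwl + R_nwt = 211.6 kip; (ii) 0.85 R_nwl + 1.5 R_nwt = 237.7 kip.
R_n = max = 237.7 kip [governs: (ii)]; φR_n = 178.3 kip.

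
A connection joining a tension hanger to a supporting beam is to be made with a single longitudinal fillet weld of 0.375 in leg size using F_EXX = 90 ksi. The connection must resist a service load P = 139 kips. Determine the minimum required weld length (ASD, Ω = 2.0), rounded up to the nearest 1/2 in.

L = 19.5 in

Throat t_e = 0.707 × 0.375 = 0.2651 in.
r_n/Ω = (0.6 × 90 × 0.2651) / 2.0 = 7.158 kip/in.
L_req = P / (r_n/Ω) = 139 / 7.158 = 19.42 in total.
Round up → use L = 19.5 in.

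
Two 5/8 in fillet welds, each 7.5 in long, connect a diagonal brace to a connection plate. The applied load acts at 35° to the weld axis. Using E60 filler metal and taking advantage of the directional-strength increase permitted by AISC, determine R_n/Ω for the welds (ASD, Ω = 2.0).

R_n/Ω ≈ 145 kips

E60XX → F_EXX = 60 ksi.
t_e = 0.707 × 0.625 = 0.4419 in; A_we = 0.4419 × 15 = 6.628 in².
Directional factor: 1.0 + 0.5 sin^1.5(35°) = 1.217.
F_nw = 0.6 × 60 × 1.217 = 43.82 ksi.
R_n/Ω = (43.82 × 6.628) / 2.0 = 145.2 kips.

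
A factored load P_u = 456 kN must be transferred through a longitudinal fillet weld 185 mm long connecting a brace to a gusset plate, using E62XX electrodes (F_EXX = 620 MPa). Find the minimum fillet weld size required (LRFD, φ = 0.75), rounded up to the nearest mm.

Total weld length L = 185 mm.
Required throat t_e = P_u / (φ × 0.6 F_EXX × L) = 456 / (0.75 × 0.6 × 620 × 185 × 10⁻³) = 8.835 mm.
Required leg w = t_e / 0.707 = 12.5 mm → use 13 mm.

w = 13 mm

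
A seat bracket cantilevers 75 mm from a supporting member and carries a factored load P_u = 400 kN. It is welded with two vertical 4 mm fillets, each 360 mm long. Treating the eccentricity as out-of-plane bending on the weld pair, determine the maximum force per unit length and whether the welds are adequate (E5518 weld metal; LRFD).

E55XX → F_EXX = 550 MPa.
L_w = 2 × 360 = 720 mm; section modulus (unit throat) S = 2 × L²/6 = 43200 mm².
Direct shear f_v = P/L_w = 400×10³/720 = 555.6 N/mm.
Moment M = P × e = 400×10³ × 75 = 30000000 N·mm; bending f_b = M/S = 694.4 N/mm.
f_max = √(f_v² + f_b²) = √(555.6² + 694.4²) = 889.3 N/mm.
φr_n = 0.75 × 0.6 × 550 × (0.707 × 4) = 699.9 N/mm → NOT adequate.

f_max ≈ 889 N/mm; NOT adequate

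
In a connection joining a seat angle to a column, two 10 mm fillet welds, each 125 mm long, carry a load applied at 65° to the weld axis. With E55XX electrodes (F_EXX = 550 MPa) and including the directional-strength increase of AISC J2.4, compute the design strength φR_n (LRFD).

φR_n ≈ 626 kN

t_e = 0.707 × 10 = 7.07 mm; A_we = 7.07 × 250 = 1767 mm².
Directional factor: 1.0 + 0.5 sin^1.5(65°) = 1.431.
F_nw = 0.6 × 550 × 1.431 = 472.4 MPa.
φR_n = 0.75 × 472.4 × 1767 × 10⁻³ = 626.2 kN.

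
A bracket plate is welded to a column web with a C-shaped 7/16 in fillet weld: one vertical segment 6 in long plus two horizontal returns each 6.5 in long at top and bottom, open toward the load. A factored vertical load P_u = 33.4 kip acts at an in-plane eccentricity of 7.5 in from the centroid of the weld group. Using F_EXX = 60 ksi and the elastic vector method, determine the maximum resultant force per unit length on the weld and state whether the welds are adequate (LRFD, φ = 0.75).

f_max ≈ 7.35 kip/in; adequate

Total weld length L_w = 19 in. Treat welds as unit-width lines.
Centroid: x̄ = 2×6.5×3.25 / 19 = 2.224 in from the vertical weld.
Polar moment about centroid: J = I_x + I_y = [6³/12 + 2×6.5×3²] + [6×2.224² + 2(6.5³/12 + 6.5×1.026²)] = 224.1 in³.
Direct shear f_v = P/L_w = 33.4 / 19 = 1.758 kip/in (vertical).
Torsion M = P·e = 33.4 × 7.5 = 250.5 kip·in.
Critical point at (x, y) = (4.276, 3) from centroid. f_tx = M·y/J = 3.353 kip/in; f_ty = M·x/J = 4.779 kip/in.
Resultant f_max = √[f_tx² + (f_v + f_ty)²] = √[3.353² + (1.758 + 4.779)²] = 7.347 kip/in.
Capacity per unit length: φr_n = 0.75 × 0.6 × 60 × (0.707 × 0.4375) = 8.351 kip/in.
7.347 ≤ 8.351 → adequate.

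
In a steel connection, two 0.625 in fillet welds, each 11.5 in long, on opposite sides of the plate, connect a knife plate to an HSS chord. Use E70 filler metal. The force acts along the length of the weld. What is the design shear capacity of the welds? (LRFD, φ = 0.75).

E70XX → F_EXX = 70 ksi.
Effective throat t_e = 0.707 × 0.625 = 0.4419 in.
Total length L = 23 in; A_we = 0.4419 × 23 = 10.16 in².
F_nw = 0.6 F_EXX = 0.6 × 70 = 42 ksi.
φR_n = 0.75 × 42 × 10.16 = 320.1 kips.

φR_n ≈ 320 kips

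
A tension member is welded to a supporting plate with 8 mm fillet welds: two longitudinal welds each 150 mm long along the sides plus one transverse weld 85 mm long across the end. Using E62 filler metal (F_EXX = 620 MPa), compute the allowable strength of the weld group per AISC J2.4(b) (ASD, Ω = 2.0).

t_e = 0.707 × 8 = 5.656 mm.
R_nwl = 0.6 × 620 × 5.656 × 300 × 10⁻³ = 631.2 kN (longitudinal, 2 welds).
R_nwt = 0.6 × 620 × 5.656 × 85 × 10⁻³ = 178.8 kN (transverse, base value).
(i) R_nwl + R_nwt = 810.1 kN; (ii) 0.85 R_nwl + 1.5 R_nwt = 804.8 kN.
R_n = max = 810.1 kN [governs: (i)]; R_n/Ω = 405 kN.

R_n/Ω ≈ 405 kN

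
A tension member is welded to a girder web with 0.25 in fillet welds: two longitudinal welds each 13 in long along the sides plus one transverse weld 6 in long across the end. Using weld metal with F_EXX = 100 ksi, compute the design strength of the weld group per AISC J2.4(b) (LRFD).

t_e = 0.707 × 0.25 = 0.1767 in.
R_nwl = 0.6 × 100 × 0.1767 × 26 = 275.7 kips (longitudinal, 2 welds).
R_nwt = 0.6 × 100 × 0.1767 × 6 = 63.63 kips (transverse, base value).
(i) R_nwl + R_nwt = 339.4 kips; (ii) 0.85 R_nwl + 1.5 R_nwt = 329.8 kips.
R_n = max = 339.4 kips [governs: (i)]; φR_n = 254.5 kips.

φR_n ≈ 255 kips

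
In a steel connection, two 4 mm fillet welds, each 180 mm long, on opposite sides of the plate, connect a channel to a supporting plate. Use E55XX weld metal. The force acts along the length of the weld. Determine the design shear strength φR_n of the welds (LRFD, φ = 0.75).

E55XX → F_EXX = 550 MPa.
Effective throat t_e = 0.707 × 4 = 2.828 mm.
Total length L = 360 mm; A_we = 2.828 × 360 = 1018 mm².
F_nw = 0.6 F_EXX = 0.6 × 550 = 330 MPa.
φR_n = 0.75 × 330 × 1018 × 10⁻³ = 252 kN.

φR_n ≈ 252 kN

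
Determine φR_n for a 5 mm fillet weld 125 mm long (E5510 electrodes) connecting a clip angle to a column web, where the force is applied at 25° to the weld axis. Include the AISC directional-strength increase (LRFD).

φR_n ≈ 124 kN

E55XX → F_EXX = 550 MPa.
t_e = 0.707 × 5 = 3.535 mm; A_we = 3.535 × 125 = 441.9 mm².
Directional factor: 1.0 + 0.5 sin^1.5(25°) = 1.137.
F_nw = 0.6 × 550 × 1.137 = 375.3 MPa.
φR_n = 0.75 × 375.3 × 441.9 × 10⁻³ = 124.4 kN.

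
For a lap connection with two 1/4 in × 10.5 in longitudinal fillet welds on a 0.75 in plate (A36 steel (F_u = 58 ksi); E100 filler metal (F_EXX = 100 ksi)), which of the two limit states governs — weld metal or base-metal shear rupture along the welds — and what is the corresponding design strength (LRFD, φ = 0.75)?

t_e = 0.707 × 0.25 = 0.1767 in; L = 21 in.
Weld metal: φR_n = 0.75 × 0.6 × 100 × 0.1767 × 21 = 167 kip.
Base metal (shear rupture): φR_n = 0.75 × 0.6 × 58 × 0.75 × 21 = 411.1 kip.
Governing: weld metal.

φR_n ≈ 167 kip (weld metal governs)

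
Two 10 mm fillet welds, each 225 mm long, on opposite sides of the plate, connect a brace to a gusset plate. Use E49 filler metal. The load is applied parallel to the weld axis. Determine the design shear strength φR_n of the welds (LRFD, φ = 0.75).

E49XX → F_EXX = 490 MPa.
Effective throat t_e = 0.707 × 10 = 7.07 mm.
Total length L = 450 mm; A_we = 7.07 × 450 = 3181 mm².
F_nw = 0.6 F_EXX = 0.6 × 490 = 294 MPa.
φR_n = 0.75 × 294 × 3181 × 10⁻³ = 701.5 kN.

φR_n ≈ 702 kN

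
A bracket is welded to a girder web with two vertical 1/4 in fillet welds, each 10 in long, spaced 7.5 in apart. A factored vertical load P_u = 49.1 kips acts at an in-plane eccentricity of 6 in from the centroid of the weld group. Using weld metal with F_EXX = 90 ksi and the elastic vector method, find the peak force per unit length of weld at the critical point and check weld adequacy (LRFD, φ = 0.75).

f_max ≈ 5.92 kip/in; adequate

Total weld length L_w = 20 in. Treat welds as unit-width lines.
Polar moment about centroid: J = 2[d³/12 + d(b/2)²] = 2[10³/12 + 10×3.75²] = 447.9 in³.
Direct shear f_v = P/L_w = 49.1 / 20 = 2.455 kip/in (vertical).
Torsion M = P·e = 49.1 × 6 = 294.6 kip·in.
Critical point at (x, y) = (3.75, 5) from centroid. f_tx = M·y/J = 3.289 kip/in; f_ty = M·x/J = 2.466 kip/in.
Resultant f_max = √[f_tx² + (f_v + f_ty)²] = √[3.289² + (2.455 + 2.466)²] = 5.919 kip/in.
Capacity per unit length: φr_n = 0.75 × 0.6 × 90 × (0.707 × 0.25) = 7.158 kip/in.
5.919 ≤ 7.158 → adequate.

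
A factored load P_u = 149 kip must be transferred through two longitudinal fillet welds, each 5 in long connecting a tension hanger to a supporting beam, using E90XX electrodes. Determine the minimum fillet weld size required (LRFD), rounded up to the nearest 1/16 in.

E90XX → F_EXX = 90 ksi.
Total weld length L = 10 in.
Required throat t_e = P_u / (φ × 0.6 F_EXX × L) = 149 / (0.75 × 0.6 × 90 × 10) = 0.3679 in.
Required leg w = t_e / 0.707 = 0.5204 in → use 9/16 in.

w = 9/16 in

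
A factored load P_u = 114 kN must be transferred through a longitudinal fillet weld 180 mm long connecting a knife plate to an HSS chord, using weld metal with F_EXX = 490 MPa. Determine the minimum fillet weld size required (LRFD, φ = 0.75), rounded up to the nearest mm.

w = 5 mm

Total weld length L = 180 mm.
Required throat t_e = P_u / (φ × 0.6 F_EXX × L) = 114 / (0.75 × 0.6 × 490 × 180 × 10⁻³) = 2.872 mm.
Required leg w = t_e / 0.707 = 4.063 mm → use 5 mm.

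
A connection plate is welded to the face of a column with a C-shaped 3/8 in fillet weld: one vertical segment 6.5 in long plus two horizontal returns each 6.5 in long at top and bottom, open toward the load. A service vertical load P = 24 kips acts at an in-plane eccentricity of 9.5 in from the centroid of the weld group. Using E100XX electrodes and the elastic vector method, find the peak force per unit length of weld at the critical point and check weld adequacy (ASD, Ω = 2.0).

E100XX → F_EXX = 100 ksi.
Total weld length L_w = 19.5 in. Treat welds as unit-width lines.
Centroid: x̄ = 2×6.5×3.25 / 19.5 = 2.167 in from the vertical weld.
Polar moment about centroid: J = I_x + I_y = [6.5³/12 + 2×6.5×3.25²] + [6.5×2.167² + 2(6.5³/12 + 6.5×1.083²)] = 251.7 in³.
Direct shear f_v = P/L_w = 24 / 19.5 = 1.231 kip/in (vertical).
Torsion M = P·e = 24 × 9.5 = 228 kip·in.
Critical point at (x, y) = (4.333, 3.25) from centroid. f_tx = M·y/J = 2.944 kip/in; f_ty = M·x/J = 3.925 kip/in.
Resultant f_max = √[f_tx² + (f_v + f_ty)²] = √[2.944² + (1.231 + 3.925)²] = 5.937 kip/in.
Capacity per unit length: r_n/Ω = (1/2.0) × 0.6 × 100 × (0.707 × 0.375) = 7.954 kip/in.
5.937 ≤ 7.954 → adequate.

f_max ≈ 5.94 kip/in; adequate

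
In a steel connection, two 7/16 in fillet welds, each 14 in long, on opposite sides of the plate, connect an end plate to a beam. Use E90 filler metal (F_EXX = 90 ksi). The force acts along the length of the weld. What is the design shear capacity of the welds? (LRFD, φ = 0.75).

Effective throat t_e = 0.707 × 0.4375 = 0.3093 in.
Total length L = 28 in; A_we = 0.3093 × 28 = 8.661 in².
F_nw = 0.6 F_EXX = 0.6 × 90 = 54 ksi.
φR_n = 0.75 × 54 × 8.661 = 350.8 kips.

φR_n ≈ 351 kips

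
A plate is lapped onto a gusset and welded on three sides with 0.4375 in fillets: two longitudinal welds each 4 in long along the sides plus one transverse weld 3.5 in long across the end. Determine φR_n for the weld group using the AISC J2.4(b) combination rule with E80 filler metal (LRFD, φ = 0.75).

E80XX → F_EXX = 80 ksi.
t_e = 0.707 × 0.4375 = 0.3093 in.
R_nwl = 0.6 × 80 × 0.3093 × 8 = 118.8 kip (longitudinal, 2 welds).
R_nwt = 0.6 × 80 × 0.3093 × 3.5 = 51.96 kip (transverse, base value).
(i) R_nwl + R_nwt = 170.7 kip; (ii) 0.85 R_nwl + 1.5 R_nwt = 178.9 kip.
R_n = max = 178.9 kip [governs: (ii)]; φR_n = 134.2 kip.

φR_n ≈ 134 kip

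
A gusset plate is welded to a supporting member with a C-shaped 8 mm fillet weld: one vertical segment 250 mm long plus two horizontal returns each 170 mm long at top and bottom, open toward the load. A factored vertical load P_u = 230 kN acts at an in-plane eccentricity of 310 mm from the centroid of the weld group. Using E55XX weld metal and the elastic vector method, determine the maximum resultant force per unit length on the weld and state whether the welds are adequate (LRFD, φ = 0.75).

f_max ≈ 1760 N/mm; NOT adequate

E55XX → F_EXX = 550 MPa.
Total weld length L_w = 590 mm. Treat welds as unit-width lines.
Centroid: x̄ = 2×170×85 / 590 = 48.98 mm from the vertical weld.
Polar moment about centroid: J = I_x + I_y = [250³/12 + 2×170×125²] + [250×48.98² + 2(170³/12 + 170×36.02²)] = 8474000 mm³.
Direct shear f_v = P/L_w = 230×10³ / 590 = 389.8 N/mm (vertical).
Torsion M = P·e = 230×10³ × 310 = 71300000 N·mm.
Critical point at (x, y) = (121, 125) from centroid. f_tx = M·y/J = 1052 N/mm; f_ty = M·x/J = 1018 N/mm.
Resultant f_max = √[f_tx² + (f_v + f_ty)²] = √[1052² + (389.8 + 1018)²] = 1757 N/mm.
Capacity per unit length: φr_n = 0.75 × 0.6 × 550 × (0.707 × 8) = 1400 N/mm.
1757 > 1400 → NOT adequate.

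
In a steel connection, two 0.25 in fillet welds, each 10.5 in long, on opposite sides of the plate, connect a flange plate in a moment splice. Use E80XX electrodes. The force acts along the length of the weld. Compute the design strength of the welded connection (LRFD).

E80XX → F_EXX = 80 ksi.
Effective throat t_e = 0.707 × 0.25 = 0.1767 in.
Total length L = 21 in; A_we = 0.1767 × 21 = 3.712 in².
F_nw = 0.6 F_EXX = 0.6 × 80 = 48 ksi.
φR_n = 0.75 × 48 × 3.712 = 133.6 kips.

φR_n ≈ 134 kips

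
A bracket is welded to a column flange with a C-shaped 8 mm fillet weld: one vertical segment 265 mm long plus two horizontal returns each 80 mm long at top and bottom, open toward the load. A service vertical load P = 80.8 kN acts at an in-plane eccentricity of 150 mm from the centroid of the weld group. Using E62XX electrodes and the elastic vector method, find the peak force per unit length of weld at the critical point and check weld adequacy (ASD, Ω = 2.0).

E62XX → F_EXX = 620 MPa.
Total weld length L_w = 425 mm. Treat welds as unit-width lines.
Centroid: x̄ = 2×80×40 / 425 = 15.06 mm from the vertical weld.
Polar moment about centroid: J = I_x + I_y = [265³/12 + 2×80×132.5²] + [265×15.06² + 2(80³/12 + 80×24.94²)] = 4605000 mm³.
Direct shear f_v = P/L_w = 80.8×10³ / 425 = 190.1 N/mm (vertical).
Torsion M = P·e = 80.8×10³ × 150 = 12120000 N·mm.
Critical point at (x, y) = (64.94, 132.5) from centroid. f_tx = M·y/J = 348.7 N/mm; f_ty = M·x/J = 170.9 N/mm.
Resultant f_max = √[f_tx² + (f_v + f_ty)²] = √[348.7² + (190.1 + 170.9)²] = 502 N/mm.
Capacity per unit length: r_n/Ω = (1/2.0) × 0.6 × 620 × (0.707 × 8) = 1052 N/mm.
502 ≤ 1052 → adequate.

f_max ≈ 502 N/mm; adequate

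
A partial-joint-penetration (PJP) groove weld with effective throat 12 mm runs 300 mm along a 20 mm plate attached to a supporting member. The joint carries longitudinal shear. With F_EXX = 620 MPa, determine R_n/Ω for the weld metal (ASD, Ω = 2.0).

R_n/Ω ≈ 670 kN

Effective throat (given) t_e = 12 mm.
A_we = 12 × 300 = 3600 mm².
F_nw = 0.6 F_EXX = 372 MPa.
R_n/Ω = (372 × 3600) / 2.0 × 10⁻³ = 669.6 kN.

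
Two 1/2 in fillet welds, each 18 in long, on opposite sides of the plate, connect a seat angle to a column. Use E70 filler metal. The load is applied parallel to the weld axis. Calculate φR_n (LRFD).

φR_n ≈ 401 kip

E70XX → F_EXX = 70 ksi.
Effective throat t_e = 0.707 × 0.5 = 0.3535 in.
Total length L = 36 in; A_we = 0.3535 × 36 = 12.73 in².
F_nw = 0.6 F_EXX = 0.6 × 70 = 42 ksi.
φR_n = 0.75 × 42 × 12.73 = 400.9 kip.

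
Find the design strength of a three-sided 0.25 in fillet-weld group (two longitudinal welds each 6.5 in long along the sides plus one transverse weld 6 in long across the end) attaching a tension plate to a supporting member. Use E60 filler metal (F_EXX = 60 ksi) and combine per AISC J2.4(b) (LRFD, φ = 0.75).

t_e = 0.707 × 0.25 = 0.1767 in.
R_nwl = 0.6 × 60 × 0.1767 × 13 = 82.72 kips (longitudinal, 2 welds).
R_nwt = 0.6 × 60 × 0.1767 × 6 = 38.18 kips (transverse, base value).
(i) R_nwl + R_nwt = 120.9 kips; (ii) 0.85 R_nwl + 1.5 R_nwt = 127.6 kips.
R_n = max = 127.6 kips [governs: (ii)]; φR_n = 95.68 kips.

φR_n ≈ 95.7 kips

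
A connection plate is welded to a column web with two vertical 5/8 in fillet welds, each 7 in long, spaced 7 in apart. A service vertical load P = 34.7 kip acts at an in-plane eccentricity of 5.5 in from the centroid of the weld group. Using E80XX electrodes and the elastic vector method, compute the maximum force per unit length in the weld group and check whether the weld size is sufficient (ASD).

f_max ≈ 6.14 kip/in; adequate

E80XX → F_EXX = 80 ksi.
Total weld length L_w = 14 in. Treat welds as unit-width lines.
Polar moment about centroid: J = 2[d³/12 + d(b/2)²] = 2[7³/12 + 7×3.5²] = 228.7 in³.
Direct shear f_v = P/L_w = 34.7 / 14 = 2.479 kip/in (vertical).
Torsion M = P·e = 34.7 × 5.5 = 190.85 kip·in.
Critical point at (x, y) = (3.5, 3.5) from centroid. f_tx = M·y/J = 2.921 kip/in; f_ty = M·x/J = 2.921 kip/in.
Resultant f_max = √[f_tx² + (f_v + f_ty)²] = √[2.921² + (2.479 + 2.921)²] = 6.139 kip/in.
Capacity per unit length: r_n/Ω = (1/2.0) × 0.6 × 80 × (0.707 × 0.625) = 10.6 kip/in.
6.139 ≤ 10.6 → adequate.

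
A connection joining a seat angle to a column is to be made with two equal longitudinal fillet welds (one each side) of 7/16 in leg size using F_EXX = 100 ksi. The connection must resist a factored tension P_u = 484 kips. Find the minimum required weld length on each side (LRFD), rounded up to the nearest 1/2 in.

Throat t_e = 0.707 × 0.4375 = 0.3093 in.
φr_n = 0.75 × 0.6 × 100 × 0.3093 = 13.92 kips/in.
L_req = P_u / φr_n = 484 / 13.92 = 34.77 in total.
Per side: 34.77 / 2 = 17.39 in.
Round up → use L = 17.5 in on each side.

L = 17.5 in on each side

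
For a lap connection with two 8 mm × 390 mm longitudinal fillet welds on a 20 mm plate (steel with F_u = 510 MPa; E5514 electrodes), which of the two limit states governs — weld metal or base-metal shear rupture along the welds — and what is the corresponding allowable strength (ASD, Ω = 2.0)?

E55XX → F_EXX = 550 MPa.
t_e = 0.707 × 8 = 5.656 mm; L = 780 mm.
Weld metal: R_n/Ω = (1/2.0) × 0.6 × 550 × 5.656 × 780 × 10⁻³ = 727.9 kN.
Base metal (shear rupture): R_n/Ω = (1/2.0) × 0.6 × 510 × 20 × 780 × 10⁻³ = 2387 kN.
Governing: weld metal.

R_n/Ω ≈ 728 kN (weld metal governs)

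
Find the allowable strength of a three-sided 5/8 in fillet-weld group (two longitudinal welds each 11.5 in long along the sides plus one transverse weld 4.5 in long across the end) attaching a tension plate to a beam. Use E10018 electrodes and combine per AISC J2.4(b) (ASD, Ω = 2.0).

E100XX → F_EXX = 100 ksi.
t_e = 0.707 × 0.625 = 0.4419 in.
R_nwl = 0.6 × 100 × 0.4419 × 23 = 609.8 kip (longitudinal, 2 welds).
R_nwt = 0.6 × 100 × 0.4419 × 4.5 = 119.3 kip (transverse, base value).
(i) R_nwl + R_nwt = 729.1 kip; (ii) 0.85 R_nwl + 1.5 R_nwt = 697.3 kip.
R_n = max = 729.1 kip [governs: (i)]; R_n/Ω = 364.5 kip.

R_n/Ω ≈ 365 kip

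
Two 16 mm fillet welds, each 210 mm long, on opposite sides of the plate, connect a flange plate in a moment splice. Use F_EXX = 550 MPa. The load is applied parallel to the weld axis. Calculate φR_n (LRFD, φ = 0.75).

φR_n ≈ 1180 kN

Effective throat t_e = 0.707 × 16 = 11.31 mm.
Total length L = 420 mm; A_we = 11.31 × 420 = 4751 mm².
F_nw = 0.6 F_EXX = 0.6 × 550 = 330 MPa.
φR_n = 0.75 × 330 × 4751 × 10⁻³ = 1176 kN.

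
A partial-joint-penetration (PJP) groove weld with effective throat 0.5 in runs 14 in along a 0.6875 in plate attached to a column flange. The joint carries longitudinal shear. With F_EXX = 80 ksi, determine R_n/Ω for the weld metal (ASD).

R_n/Ω ≈ 168 kip

Effective throat (given) t_e = 0.5 in.
A_we = 0.5 × 14 = 7 in².
F_nw = 0.6 F_EXX = 48 ksi.
R_n/Ω = (48 × 7) / 2.0 = 168 kip.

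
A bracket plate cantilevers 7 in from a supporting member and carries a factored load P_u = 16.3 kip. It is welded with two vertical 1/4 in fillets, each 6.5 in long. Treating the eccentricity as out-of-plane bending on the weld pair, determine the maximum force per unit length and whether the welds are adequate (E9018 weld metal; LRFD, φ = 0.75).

f_max ≈ 8.2 kip/in; NOT adequate

E90XX → F_EXX = 90 ksi.
L_w = 2 × 6.5 = 13 in; section modulus (unit throat) S = 2 × L²/6 = 14.08 in².
Direct shear f_v = P/L_w = 16.3/13 = 1.254 kip/in.
Moment M = P × e = 16.3 × 7 = 114.1 kip·in; bending f_b = M/S = 8.102 kip/in.
f_max = √(f_v² + f_b²) = √(1.254² + 8.102²) = 8.198 kip/in.
φr_n = 0.75 × 0.6 × 90 × (0.707 × 0.25) = 7.158 kip/in → NOT adequate.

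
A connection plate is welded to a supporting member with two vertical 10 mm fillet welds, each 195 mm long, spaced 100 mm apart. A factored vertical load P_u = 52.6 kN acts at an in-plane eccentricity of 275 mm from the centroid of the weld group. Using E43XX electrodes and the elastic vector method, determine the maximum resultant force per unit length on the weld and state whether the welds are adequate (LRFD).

E43XX → F_EXX = 430 MPa.
Total weld length L_w = 390 mm. Treat welds as unit-width lines.
Polar moment about centroid: J = 2[d³/12 + d(b/2)²] = 2[195³/12 + 195×50²] = 2211000 mm³.
Direct shear f_v = P/L_w = 52.6×10³ / 390 = 134.9 N/mm (vertical).
Torsion M = P·e = 52.6×10³ × 275 = 14465000 N·mm.
Critical point at (x, y) = (50, 97.5) from centroid. f_tx = M·y/J = 637.9 N/mm; f_ty = M·x/J = 327.1 N/mm.
Resultant f_max = √[f_tx² + (f_v + f_ty)²] = √[637.9² + (134.9 + 327.1)²] = 787.7 N/mm.
Capacity per unit length: φr_n = 0.75 × 0.6 × 430 × (0.707 × 10) = 1368 N/mm.
787.7 ≤ 1368 → adequate.

f_max ≈ 788 N/mm; adequate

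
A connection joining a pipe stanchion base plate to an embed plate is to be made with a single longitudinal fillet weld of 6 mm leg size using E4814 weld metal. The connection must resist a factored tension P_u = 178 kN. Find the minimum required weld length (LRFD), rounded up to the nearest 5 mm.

L = 195 mm

E48XX → F_EXX = 480 MPa.
Throat t_e = 0.707 × 6 = 4.242 mm.
φr_n = 0.75 × 0.6 × 480 × 4.242 × 10⁻³ = 0.9163 kN/mm.
L_req = P_u / φr_n = 178 / 0.9163 = 194.3 mm total.
Round up → use L = 195 mm.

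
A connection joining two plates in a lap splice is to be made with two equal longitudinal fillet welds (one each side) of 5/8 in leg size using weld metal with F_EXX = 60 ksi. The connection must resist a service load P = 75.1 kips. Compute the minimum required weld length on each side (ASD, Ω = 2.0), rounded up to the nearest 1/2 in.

Throat t_e = 0.707 × 0.625 = 0.4419 in.
r_n/Ω = (0.6 × 60 × 0.4419) / 2.0 = 7.954 kip/in.
L_req = P / (r_n/Ω) = 75.1 / 7.954 = 9.442 in total.
Per side: 9.442 / 2 = 4.721 in.
Round up → use L = 5 in on each side.

L = 5 in on each side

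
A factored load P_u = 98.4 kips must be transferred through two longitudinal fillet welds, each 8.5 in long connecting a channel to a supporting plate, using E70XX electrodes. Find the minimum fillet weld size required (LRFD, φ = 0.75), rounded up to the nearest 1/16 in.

E70XX → F_EXX = 70 ksi.
Total weld length L = 17 in.
Required throat t_e = P_u / (φ × 0.6 F_EXX × L) = 98.4 / (0.75 × 0.6 × 70 × 17) = 0.1838 in.
Required leg w = t_e / 0.707 = 0.2599 in → use 5/16 in.

w = 5/16 in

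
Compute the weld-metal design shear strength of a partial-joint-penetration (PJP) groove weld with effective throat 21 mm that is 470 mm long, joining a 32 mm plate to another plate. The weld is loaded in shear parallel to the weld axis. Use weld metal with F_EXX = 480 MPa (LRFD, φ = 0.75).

φR_n ≈ 2130 kN

Effective throat (given) t_e = 21 mm.
A_we = 21 × 470 = 9870 mm².
F_nw = 0.6 F_EXX = 288 MPa.
φR_n = 0.75 × 288 × 9870 × 10⁻³ = 2132 kN.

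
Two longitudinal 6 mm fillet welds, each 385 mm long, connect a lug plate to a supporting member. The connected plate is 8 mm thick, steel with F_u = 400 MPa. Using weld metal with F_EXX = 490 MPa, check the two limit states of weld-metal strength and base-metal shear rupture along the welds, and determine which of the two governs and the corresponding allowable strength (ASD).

t_e = 0.707 × 6 = 4.242 mm; L = 770 mm.
Weld metal: R_n/Ω = (1/2.0) × 0.6 × 490 × 4.242 × 770 × 10⁻³ = 480.2 kN.
Base metal (shear rupture): R_n/Ω = (1/2.0) × 0.6 × 400 × 8 × 770 × 10⁻³ = 739.2 kN.
Governing: weld metal.

R_n/Ω ≈ 480 kN (weld metal governs)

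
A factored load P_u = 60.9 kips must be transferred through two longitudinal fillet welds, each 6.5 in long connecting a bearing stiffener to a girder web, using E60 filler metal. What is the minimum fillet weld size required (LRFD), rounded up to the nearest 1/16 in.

E60XX → F_EXX = 60 ksi.
Total weld length L = 13 in.
Required throat t_e = P_u / (φ × 0.6 F_EXX × L) = 60.9 / (0.75 × 0.6 × 60 × 13) = 0.1735 in.
Required leg w = t_e / 0.707 = 0.2454 in → use 1/4 in.

w = 1/4 in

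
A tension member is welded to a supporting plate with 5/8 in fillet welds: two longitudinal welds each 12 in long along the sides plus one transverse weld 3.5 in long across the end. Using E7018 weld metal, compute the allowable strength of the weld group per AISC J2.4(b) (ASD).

R_n/Ω ≈ 255 kip

E70XX → F_EXX = 70 ksi.
t_e = 0.707 × 0.625 = 0.4419 in.
R_nwl = 0.6 × 70 × 0.4419 × 24 = 445.4 kip (longitudinal, 2 welds).
R_nwt = 0.6 × 70 × 0.4419 × 3.5 = 64.96 kip (transverse, base value).
(i) R_nwl + R_nwt = 510.4 kip; (ii) 0.85 R_nwl + 1.5 R_nwt = 476 kip.
R_n = max = 510.4 kip [governs: (i)]; R_n/Ω = 255.2 kip.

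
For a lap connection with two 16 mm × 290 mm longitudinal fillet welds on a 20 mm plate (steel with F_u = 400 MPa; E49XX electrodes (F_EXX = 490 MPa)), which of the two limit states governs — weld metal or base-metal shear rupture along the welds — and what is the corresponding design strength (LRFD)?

t_e = 0.707 × 16 = 11.31 mm; L = 580 mm.
Weld metal: φR_n = 0.75 × 0.6 × 490 × 11.31 × 580 × 10⁻³ = 1447 kN.
Base metal (shear rupture): φR_n = 0.75 × 0.6 × 400 × 20 × 580 × 10⁻³ = 2088 kN.
Governing: weld metal.

φR_n ≈ 1450 kN (weld metal governs)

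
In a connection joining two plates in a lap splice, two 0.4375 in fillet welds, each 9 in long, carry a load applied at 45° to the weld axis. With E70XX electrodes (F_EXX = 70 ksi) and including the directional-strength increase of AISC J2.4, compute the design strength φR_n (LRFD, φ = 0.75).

t_e = 0.707 × 0.4375 = 0.3093 in; A_we = 0.3093 × 18 = 5.568 in².
Directional factor: 1.0 + 0.5 sin^1.5(45°) = 1.297.
F_nw = 0.6 × 70 × 1.297 = 54.49 ksi.
φR_n = 0.75 × 54.49 × 5.568 = 227.5 kips.

φR_n ≈ 228 kips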